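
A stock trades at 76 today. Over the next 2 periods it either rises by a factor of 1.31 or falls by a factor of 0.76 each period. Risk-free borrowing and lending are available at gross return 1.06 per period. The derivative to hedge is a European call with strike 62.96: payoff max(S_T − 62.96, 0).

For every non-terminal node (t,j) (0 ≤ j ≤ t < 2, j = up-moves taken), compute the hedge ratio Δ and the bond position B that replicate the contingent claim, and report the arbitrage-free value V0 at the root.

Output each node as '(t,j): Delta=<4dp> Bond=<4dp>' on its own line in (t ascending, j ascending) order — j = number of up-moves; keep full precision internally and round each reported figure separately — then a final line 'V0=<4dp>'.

(0,0): Delta=0.8044 Bond=-37.6666
(1,0): Delta=0.3999 Bond=-16.5630
(1,1): Delta=1.0000 Bond=-59.3962
V0=23.4711

Under the risk-neutral measure, an up-move has probability p* = (R−d)/(u−d) = 0.5455 and values discount at R = 1.06.
At expiry t=2: V(2,0)=0.0000, V(2,1)=12.7056, V(2,2)=67.4636
  t=1,j=0: stock 57.7600 → up 75.6656 (V=12.7056), down 43.8976 (V=0.0000). Price 6.5380; hedge Δ=0.3999, bond B=-16.5630.
  t=1,j=1: stock 99.5600 → up 130.4236 (V=67.4636), down 75.6656 (V=12.7056). Price 40.1638; hedge Δ=1.0000, bond B=-59.3962.
  t=0,j=0: stock 76.0000 → up 99.5600 (V=40.1638), down 57.7600 (V=6.5380). Price 23.4711; hedge Δ=0.8044, bond B=-37.6666.
Root portfolio cost Δ·76+B reproduces V0=23.4711.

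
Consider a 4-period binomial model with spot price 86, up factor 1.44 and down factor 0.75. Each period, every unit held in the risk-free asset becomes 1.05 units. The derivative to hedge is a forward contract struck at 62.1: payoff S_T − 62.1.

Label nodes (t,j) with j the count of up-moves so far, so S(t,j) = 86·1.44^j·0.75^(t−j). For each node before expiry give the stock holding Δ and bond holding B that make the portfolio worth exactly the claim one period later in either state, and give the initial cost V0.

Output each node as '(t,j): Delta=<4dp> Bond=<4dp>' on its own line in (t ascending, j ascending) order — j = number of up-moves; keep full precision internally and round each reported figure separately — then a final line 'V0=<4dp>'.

(0,0): Delta=1.0000 Bond=-51.0898
(1,0): Delta=1.0000 Bond=-53.6443
(1,1): Delta=1.0000 Bond=-53.6443
(2,0): Delta=1.0000 Bond=-56.3265
(2,1): Delta=1.0000 Bond=-56.3265
(2,2): Delta=1.0000 Bond=-56.3265
(3,0): Delta=1.0000 Bond=-59.1429
(3,1): Delta=1.0000 Bond=-59.1429
(3,2): Delta=1.0000 Bond=-59.1429
(3,3): Delta=1.0000 Bond=-59.1429
V0=34.9102

The replicating-portfolio and risk-neutral prices coincide; use p* = (1.05−0.75)/(1.44−0.75) = 0.4348 for the latter.
Terminal payoffs: V(4,0)=-34.8891, V(4,1)=-9.8550, V(4,2)=38.2104, V(4,3)=130.4960, V(4,4)=307.6843
  t=3,j=0: stock 36.2812 → up 52.2450 (V=-9.8550), down 27.2109 (V=-34.8891). Price -22.8616; hedge Δ=1.0000, bond B=-59.1429.
  t=3,j=1: stock 69.6600 → up 100.3104 (V=38.2104), down 52.2450 (V=-9.8550). Price 10.5171; hedge Δ=1.0000, bond B=-59.1429.
  t=3,j=2: stock 133.7472 → up 192.5960 (V=130.4960), down 100.3104 (V=38.2104). Price 74.6043; hedge Δ=1.0000, bond B=-59.1429.
  t=3,j=3: stock 256.7946 → up 369.7843 (V=307.6843), down 192.5960 (V=130.4960). Price 197.6518; hedge Δ=1.0000, bond B=-59.1429.
  t=2,j=0: stock 48.3750 → up 69.6600 (V=10.5171), down 36.2812 (V=-22.8616). Price -7.9515; hedge Δ=1.0000, bond B=-56.3265.
  t=2,j=1: stock 92.8800 → up 133.7472 (V=74.6043), down 69.6600 (V=10.5171). Price 36.5535; hedge Δ=1.0000, bond B=-56.3265.
  t=2,j=2: stock 178.3296 → up 256.7946 (V=197.6518), down 133.7472 (V=74.6043). Price 122.0031; hedge Δ=1.0000, bond B=-56.3265.
  t=1,j=0: stock 64.5000 → up 92.8800 (V=36.5535), down 48.3750 (V=-7.9515). Price 10.8557; hedge Δ=1.0000, bond B=-53.6443.
  t=1,j=1: stock 123.8400 → up 178.3296 (V=122.0031), down 92.8800 (V=36.5535). Price 70.1957; hedge Δ=1.0000, bond B=-53.6443.
  t=0,j=0: stock 86.0000 → up 123.8400 (V=70.1957), down 64.5000 (V=10.8557). Price 34.9102; hedge Δ=1.0000, bond B=-51.0898.
Self-financing check: at every node Δ·S+B equals the discounted successor values.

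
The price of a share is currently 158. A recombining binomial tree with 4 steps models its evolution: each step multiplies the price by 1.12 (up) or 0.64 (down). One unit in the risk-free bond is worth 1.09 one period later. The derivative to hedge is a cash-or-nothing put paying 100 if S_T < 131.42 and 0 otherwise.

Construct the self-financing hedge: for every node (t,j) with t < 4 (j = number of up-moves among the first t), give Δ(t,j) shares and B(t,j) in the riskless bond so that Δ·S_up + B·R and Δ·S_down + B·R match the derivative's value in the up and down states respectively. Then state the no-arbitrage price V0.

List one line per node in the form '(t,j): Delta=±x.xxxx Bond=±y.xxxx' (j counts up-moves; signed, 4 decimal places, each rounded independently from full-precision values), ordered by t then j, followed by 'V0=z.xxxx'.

(0,0): Delta=-0.1678 Bond=28.0361
(1,0): Delta=-1.5241 Bond=167.7086
(1,1): Delta=-0.1161 Bond=21.4160
(2,0): Delta=0.0000 Bond=84.1680
(2,1): Delta=-1.5822 Bond=189.3780
(2,2): Delta=-0.0603 Bond=12.2745
(3,0): Delta=0.0000 Bond=91.7431
(3,1): Delta=0.0000 Bond=91.7431
(3,2): Delta=-1.6424 Bond=214.0673
(3,3): Delta=0.0000 Bond=0.0000
V0=1.5253

No-arbitrage ⇒ martingale measure with p* = (R−d)/(u−d) = 0.9375.
Payoff layer (t=4): V(4,0)=100.0000, V(4,1)=100.0000, V(4,2)=100.0000, V(4,3)=0.0000, V(4,4)=0.0000
Node (3,0) S=41.4188: V=(p*·100.0000+(1−p*)·100.0000)/1.09=91.7431; Δ=(100.0000−100.0000)/(46.3890−26.5080)=0.0000; B=V−Δ·S=91.7431
Node (3,1) S=72.4828: V=(p*·100.0000+(1−p*)·100.0000)/1.09=91.7431; Δ=(100.0000−100.0000)/(81.1808−46.3890)=0.0000; B=V−Δ·S=91.7431
Node (3,2) S=126.8449: V=(p*·0.0000+(1−p*)·100.0000)/1.09=5.7339; Δ=(0.0000−100.0000)/(142.0663−81.1808)=-1.6424; B=V−Δ·S=214.0673
Node (3,3) S=221.9786: V=(p*·0.0000+(1−p*)·0.0000)/1.09=0.0000; Δ=(0.0000−0.0000)/(248.6161−142.0663)=0.0000; B=V−Δ·S=0.0000
Node (2,0) S=64.7168: V=(p*·91.7431+(1−p*)·91.7431)/1.09=84.1680; Δ=(91.7431−91.7431)/(72.4828−41.4188)=0.0000; B=V−Δ·S=84.1680
Node (2,1) S=113.2544: V=(p*·5.7339+(1−p*)·91.7431)/1.09=10.1922; Δ=(5.7339−91.7431)/(126.8449−72.4828)=-1.5822; B=V−Δ·S=189.3780
Node (2,2) S=198.1952: V=(p*·0.0000+(1−p*)·5.7339)/1.09=0.3288; Δ=(0.0000−5.7339)/(221.9786−126.8449)=-0.0603; B=V−Δ·S=12.2745
Node (1,0) S=101.1200: V=(p*·10.1922+(1−p*)·84.1680)/1.09=13.5924; Δ=(10.1922−84.1680)/(113.2544−64.7168)=-1.5241; B=V−Δ·S=167.7086
Node (1,1) S=176.9600: V=(p*·0.3288+(1−p*)·10.1922)/1.09=0.8672; Δ=(0.3288−10.1922)/(198.1952−113.2544)=-0.1161; B=V−Δ·S=21.4160
Node (0,0) S=158.0000: V=(p*·0.8672+(1−p*)·13.5924)/1.09=1.5253; Δ=(0.8672−13.5924)/(176.9600−101.1200)=-0.1678; B=V−Δ·S=28.0361
Check: Δ(0,0)·S0 + B(0,0) = 1.5253 = V0.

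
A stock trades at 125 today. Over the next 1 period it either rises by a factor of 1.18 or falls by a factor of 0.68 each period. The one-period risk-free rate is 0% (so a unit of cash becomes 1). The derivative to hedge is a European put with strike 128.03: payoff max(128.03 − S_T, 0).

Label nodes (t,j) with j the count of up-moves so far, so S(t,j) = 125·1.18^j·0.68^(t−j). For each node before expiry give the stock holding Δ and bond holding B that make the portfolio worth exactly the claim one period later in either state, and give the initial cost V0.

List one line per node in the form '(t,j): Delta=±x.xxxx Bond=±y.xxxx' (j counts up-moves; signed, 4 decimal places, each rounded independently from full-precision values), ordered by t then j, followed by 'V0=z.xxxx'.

(0,0): Delta=-0.6885 Bond=101.5508
V0=15.4908

Risk-neutral probability p* = (R−d)/(u−d) = (1−0.68)/(1.18−0.68) = 0.6400.
At expiry t=1: V(1,0)=43.0300, V(1,1)=0.0000
(0,0): S=125.0000. Δ = (V_up−V_dn)/(S_up−S_dn) = (0.0000−43.0300)/(147.5000−85.0000) = -0.6885. V = [p*·0.0000 + (1−p*)·43.0300]/1 = 15.4908. B = V − Δ·S = 101.5508.
Root portfolio cost Δ·125+B reproduces V0=15.4908.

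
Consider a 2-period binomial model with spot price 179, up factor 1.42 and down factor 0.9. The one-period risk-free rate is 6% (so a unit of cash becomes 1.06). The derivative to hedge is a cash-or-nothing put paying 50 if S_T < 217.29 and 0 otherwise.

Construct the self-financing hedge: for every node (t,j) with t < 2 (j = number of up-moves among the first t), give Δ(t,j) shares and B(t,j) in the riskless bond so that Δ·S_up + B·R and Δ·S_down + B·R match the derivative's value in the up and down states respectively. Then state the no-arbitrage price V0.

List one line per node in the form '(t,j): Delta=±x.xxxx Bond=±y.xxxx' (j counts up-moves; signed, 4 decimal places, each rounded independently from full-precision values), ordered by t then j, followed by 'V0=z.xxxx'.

(0,0): Delta=-0.3508 Bond=84.1284
(1,0): Delta=-0.5969 Bond=128.8099
(1,1): Delta=0.0000 Bond=0.0000
V0=21.3283

Since d<R<u, set p* = (R−d)/(u−d) = 0.3077; price each node as the discounted p*-expectation of its children.
At expiry t=2: V(2,0)=50.0000, V(2,1)=0.0000, V(2,2)=0.0000
(1,0): S=161.1000. Δ = (V_up−V_dn)/(S_up−S_dn) = (0.0000−50.0000)/(228.7620−144.9900) = -0.5969. V = [p*·0.0000 + (1−p*)·50.0000]/1.06 = 32.6560. B = V − Δ·S = 128.8099.
(1,1): S=254.1800. Δ = (V_up−V_dn)/(S_up−S_dn) = (0.0000−0.0000)/(360.9356−228.7620) = 0.0000. V = [p*·0.0000 + (1−p*)·0.0000]/1.06 = 0.0000. B = V − Δ·S = 0.0000.
(0,0): S=179.0000. Δ = (V_up−V_dn)/(S_up−S_dn) = (0.0000−32.6560)/(254.1800−161.1000) = -0.3508. V = [p*·0.0000 + (1−p*)·32.6560]/1.06 = 21.3283. B = V − Δ·S = 84.1284.
Root portfolio cost Δ·179+B reproduces V0=21.3283.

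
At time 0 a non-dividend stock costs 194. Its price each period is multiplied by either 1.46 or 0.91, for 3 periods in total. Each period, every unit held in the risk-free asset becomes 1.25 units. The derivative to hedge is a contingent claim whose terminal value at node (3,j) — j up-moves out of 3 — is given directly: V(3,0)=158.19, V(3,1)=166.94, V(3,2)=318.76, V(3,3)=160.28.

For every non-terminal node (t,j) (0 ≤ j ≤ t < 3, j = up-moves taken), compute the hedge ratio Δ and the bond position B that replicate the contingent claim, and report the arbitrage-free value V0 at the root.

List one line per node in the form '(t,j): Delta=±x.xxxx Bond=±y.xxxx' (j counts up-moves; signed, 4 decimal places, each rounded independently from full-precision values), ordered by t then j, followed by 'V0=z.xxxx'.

Since d<R<u, set p* = (R−d)/(u−d) = 0.6182; price each node as the discounted p*-expectation of its children.
Payoff layer (t=3): V(3,0)=158.1900, V(3,1)=166.9400, V(3,2)=318.7600, V(3,3)=160.2800
(2,0): S=160.6514. Δ = (V_up−V_dn)/(S_up−S_dn) = (166.9400−158.1900)/(234.5510−146.1928) = 0.0990. V = [p*·166.9400 + (1−p*)·158.1900]/1.25 = 130.8793. B = V − Δ·S = 114.9702.
(2,1): S=257.7484. Δ = (V_up−V_dn)/(S_up−S_dn) = (318.7600−166.9400)/(376.3127−234.5510) = 1.0710. V = [p*·318.7600 + (1−p*)·166.9400]/1.25 = 208.6339. B = V − Δ·S = -67.4025.
(2,2): S=413.5304. Δ = (V_up−V_dn)/(S_up−S_dn) = (160.2800−318.7600)/(603.7544−376.3127) = -0.6968. V = [p*·160.2800 + (1−p*)·318.7600]/1.25 = 176.6324. B = V − Δ·S = 464.7779.
(1,0): S=176.5400. Δ = (V_up−V_dn)/(S_up−S_dn) = (208.6339−130.8793)/(257.7484−160.6514) = 0.8008. V = [p*·208.6339 + (1−p*)·130.8793]/1.25 = 143.1566. B = V − Δ·S = 1.7846.
(1,1): S=283.2400. Δ = (V_up−V_dn)/(S_up−S_dn) = (176.6324−208.6339)/(413.5304−257.7484) = -0.2054. V = [p*·176.6324 + (1−p*)·208.6339]/1.25 = 151.0809. B = V − Δ·S = 209.2654.
(0,0): S=194.0000. Δ = (V_up−V_dn)/(S_up−S_dn) = (151.0809−143.1566)/(283.2400−176.5400) = 0.0743. V = [p*·151.0809 + (1−p*)·143.1566]/1.25 = 118.4442. B = V − Δ·S = 104.0364.
Each (Δ,B) replicates both successor values, so the strategy is self-financing and V0 is arbitrage-free.

(0,0): Delta=0.0743 Bond=104.0364
(1,0): Delta=0.8008 Bond=1.7846
(1,1): Delta=-0.2054 Bond=209.2654
(2,0): Delta=0.0990 Bond=114.9702
(2,1): Delta=1.0710 Bond=-67.4025
(2,2): Delta=-0.6968 Bond=464.7779
V0=118.4442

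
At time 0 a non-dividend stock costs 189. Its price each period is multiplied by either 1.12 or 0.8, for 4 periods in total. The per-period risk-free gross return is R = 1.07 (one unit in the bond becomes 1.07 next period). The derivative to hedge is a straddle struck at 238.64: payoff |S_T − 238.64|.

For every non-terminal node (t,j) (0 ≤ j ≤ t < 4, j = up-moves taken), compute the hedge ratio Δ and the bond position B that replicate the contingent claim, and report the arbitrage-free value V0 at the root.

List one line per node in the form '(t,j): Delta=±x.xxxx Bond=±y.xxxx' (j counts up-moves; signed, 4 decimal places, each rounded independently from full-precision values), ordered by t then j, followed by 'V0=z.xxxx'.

(0,0): Delta=-0.0473 Bond=47.4334
(1,0): Delta=-1.0000 Bond=194.8013
(1,1): Delta=0.0787 Bond=24.0782
(2,0): Delta=-1.0000 Bond=208.4374
(2,1): Delta=-1.0000 Bond=208.4374
(2,2): Delta=0.2214 Bond=-8.0647
(3,0): Delta=-1.0000 Bond=223.0280
(3,1): Delta=-1.0000 Bond=223.0280
(3,2): Delta=-1.0000 Bond=223.0280
(3,3): Delta=0.3830 Bond=-51.5288
V0=38.4929

The replicating-portfolio and risk-neutral prices coincide; use p* = (1.07−0.8)/(1.12−0.8) = 0.8437 for the latter.
Terminal payoffs: V(4,0)=161.2256, V(4,1)=130.2598, V(4,2)=86.9078, V(4,3)=26.2149, V(4,4)=58.7552
Node (3,0) S=96.7680: V=(p*·130.2598+(1−p*)·161.2256)/1.07=126.2600; Δ=(130.2598−161.2256)/(108.3802−77.4144)=-1.0000; B=V−Δ·S=223.0280
Node (3,1) S=135.4752: V=(p*·86.9078+(1−p*)·130.2598)/1.07=87.5528; Δ=(86.9078−130.2598)/(151.7322−108.3802)=-1.0000; B=V−Δ·S=223.0280
Node (3,2) S=189.6653: V=(p*·26.2149+(1−p*)·86.9078)/1.07=33.3628; Δ=(26.2149−86.9078)/(212.4251−151.7322)=-1.0000; B=V−Δ·S=223.0280
Node (3,3) S=265.5314: V=(p*·58.7552+(1−p*)·26.2149)/1.07=50.1596; Δ=(58.7552−26.2149)/(297.3952−212.4251)=0.3830; B=V−Δ·S=-51.5288
Node (2,0) S=120.9600: V=(p*·87.5528+(1−p*)·126.2600)/1.07=87.4774; Δ=(87.5528−126.2600)/(135.4752−96.7680)=-1.0000; B=V−Δ·S=208.4374
Node (2,1) S=169.3440: V=(p*·33.3628+(1−p*)·87.5528)/1.07=39.0934; Δ=(33.3628−87.5528)/(189.6653−135.4752)=-1.0000; B=V−Δ·S=208.4374
Node (2,2) S=237.0816: V=(p*·50.1596+(1−p*)·33.3628)/1.07=44.4253; Δ=(50.1596−33.3628)/(265.5314−189.6653)=0.2214; B=V−Δ·S=-8.0647
Node (1,0) S=151.2000: V=(p*·39.0934+(1−p*)·87.4774)/1.07=43.6013; Δ=(39.0934−87.4774)/(169.3440−120.9600)=-1.0000; B=V−Δ·S=194.8013
Node (1,1) S=211.6800: V=(p*·44.4253+(1−p*)·39.0934)/1.07=40.7404; Δ=(44.4253−39.0934)/(237.0816−169.3440)=0.0787; B=V−Δ·S=24.0782
Node (0,0) S=189.0000: V=(p*·40.7404+(1−p*)·43.6013)/1.07=38.4929; Δ=(40.7404−43.6013)/(211.6800−151.2000)=-0.0473; B=V−Δ·S=47.4334
Root portfolio cost Δ·189+B reproduces V0=38.4929.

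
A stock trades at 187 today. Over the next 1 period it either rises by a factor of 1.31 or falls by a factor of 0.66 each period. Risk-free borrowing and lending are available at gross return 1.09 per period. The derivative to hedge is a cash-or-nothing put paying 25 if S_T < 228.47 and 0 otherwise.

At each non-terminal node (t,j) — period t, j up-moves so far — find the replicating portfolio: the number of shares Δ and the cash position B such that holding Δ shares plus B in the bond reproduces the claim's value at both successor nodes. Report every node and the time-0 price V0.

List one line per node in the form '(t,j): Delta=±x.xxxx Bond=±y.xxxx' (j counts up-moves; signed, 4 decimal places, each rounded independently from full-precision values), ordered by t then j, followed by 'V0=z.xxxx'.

No-arbitrage ⇒ martingale measure with p* = (R−d)/(u−d) = 0.6615.
At expiry t=1: V(1,0)=25.0000, V(1,1)=0.0000
  t=0,j=0: stock 187.0000 → up 244.9700 (V=0.0000), down 123.4200 (V=25.0000). Price 7.7629; hedge Δ=-0.2057, bond B=46.2244.
Check: Δ(0,0)·S0 + B(0,0) = 7.7629 = V0.

(0,0): Delta=-0.2057 Bond=46.2244
V0=7.7629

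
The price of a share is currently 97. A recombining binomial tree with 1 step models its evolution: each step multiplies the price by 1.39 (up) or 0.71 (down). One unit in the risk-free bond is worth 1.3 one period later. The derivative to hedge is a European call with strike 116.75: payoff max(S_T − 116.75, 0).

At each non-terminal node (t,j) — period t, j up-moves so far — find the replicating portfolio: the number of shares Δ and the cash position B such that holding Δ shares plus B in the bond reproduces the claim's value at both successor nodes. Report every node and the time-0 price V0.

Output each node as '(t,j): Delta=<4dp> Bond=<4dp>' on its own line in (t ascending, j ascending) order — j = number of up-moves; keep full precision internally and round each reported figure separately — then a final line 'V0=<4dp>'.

Risk-neutral probability p* = (R−d)/(u−d) = (1.3−0.71)/(1.39−0.71) = 0.8676.
Terminal payoffs: V(1,0)=0.0000, V(1,1)=18.0800
(0,0): S=97.0000. Δ = (V_up−V_dn)/(S_up−S_dn) = (18.0800−0.0000)/(134.8300−68.8700) = 0.2741. V = [p*·18.0800 + (1−p*)·0.0000]/1.3 = 12.0670. B = V − Δ·S = -14.5213.
Self-financing check: at every node Δ·S+B equals the discounted successor values.

(0,0): Delta=0.2741 Bond=-14.5213
V0=12.0670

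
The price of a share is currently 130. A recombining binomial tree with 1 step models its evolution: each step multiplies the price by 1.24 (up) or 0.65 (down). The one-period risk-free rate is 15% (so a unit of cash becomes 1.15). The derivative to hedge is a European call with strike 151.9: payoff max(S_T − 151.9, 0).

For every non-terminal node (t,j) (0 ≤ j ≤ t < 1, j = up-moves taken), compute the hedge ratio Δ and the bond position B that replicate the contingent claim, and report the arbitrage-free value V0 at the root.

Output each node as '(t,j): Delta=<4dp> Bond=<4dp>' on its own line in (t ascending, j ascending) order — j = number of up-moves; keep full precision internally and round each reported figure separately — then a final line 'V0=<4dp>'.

(0,0): Delta=0.1213 Bond=-8.9094
V0=6.8534

Since d<R<u, set p* = (R−d)/(u−d) = 0.8475; price each node as the discounted p*-expectation of its children.
Terminal values V(1,·): V(1,0)=0.0000, V(1,1)=9.3000
(0,0): S=130.0000. Δ = (V_up−V_dn)/(S_up−S_dn) = (9.3000−0.0000)/(161.2000−84.5000) = 0.1213. V = [p*·9.3000 + (1−p*)·0.0000]/1.15 = 6.8534. B = V − Δ·S = -8.9094.
Self-financing check: at every node Δ·S+B equals the discounted successor values.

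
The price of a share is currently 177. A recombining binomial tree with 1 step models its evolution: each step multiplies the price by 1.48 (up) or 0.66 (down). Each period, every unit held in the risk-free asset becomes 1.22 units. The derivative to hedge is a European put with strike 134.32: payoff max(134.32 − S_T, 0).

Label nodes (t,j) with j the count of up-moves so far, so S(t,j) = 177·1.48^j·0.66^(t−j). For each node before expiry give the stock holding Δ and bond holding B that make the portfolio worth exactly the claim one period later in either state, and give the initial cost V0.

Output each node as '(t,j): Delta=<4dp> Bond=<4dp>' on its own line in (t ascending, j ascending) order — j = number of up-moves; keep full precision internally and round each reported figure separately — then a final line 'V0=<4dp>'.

(0,0): Delta=-0.1206 Bond=25.8896
V0=4.5482

No-arbitrage ⇒ martingale measure with p* = (R−d)/(u−d) = 0.6829.
At expiry t=1: V(1,0)=17.5000, V(1,1)=0.0000
(0,0): S=177.0000. Δ = (V_up−V_dn)/(S_up−S_dn) = (0.0000−17.5000)/(261.9600−116.8200) = -0.1206. V = [p*·0.0000 + (1−p*)·17.5000]/1.22 = 4.5482. B = V − Δ·S = 25.8896.
Self-financing check: at every node Δ·S+B equals the discounted successor values.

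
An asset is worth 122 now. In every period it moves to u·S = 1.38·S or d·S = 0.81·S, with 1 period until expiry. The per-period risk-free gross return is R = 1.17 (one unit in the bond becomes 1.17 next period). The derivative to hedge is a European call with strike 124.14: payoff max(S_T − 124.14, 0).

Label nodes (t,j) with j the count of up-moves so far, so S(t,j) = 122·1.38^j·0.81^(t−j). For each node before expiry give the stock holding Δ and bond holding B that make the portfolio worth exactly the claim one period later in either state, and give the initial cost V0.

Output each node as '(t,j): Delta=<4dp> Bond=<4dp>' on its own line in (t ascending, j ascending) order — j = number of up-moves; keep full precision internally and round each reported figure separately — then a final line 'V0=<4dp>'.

(0,0): Delta=0.6359 Bond=-53.7085
V0=23.8704

Under the risk-neutral measure, an up-move has probability p* = (R−d)/(u−d) = 0.6316 and values discount at R = 1.17.
Terminal values V(1,·): V(1,0)=0.0000, V(1,1)=44.2200
Node (0,0) S=122.0000: V=(p*·44.2200+(1−p*)·0.0000)/1.17=23.8704; Δ=(44.2200−0.0000)/(168.3600−98.8200)=0.6359; B=V−Δ·S=-53.7085
Self-financing check: at every node Δ·S+B equals the discounted successor values.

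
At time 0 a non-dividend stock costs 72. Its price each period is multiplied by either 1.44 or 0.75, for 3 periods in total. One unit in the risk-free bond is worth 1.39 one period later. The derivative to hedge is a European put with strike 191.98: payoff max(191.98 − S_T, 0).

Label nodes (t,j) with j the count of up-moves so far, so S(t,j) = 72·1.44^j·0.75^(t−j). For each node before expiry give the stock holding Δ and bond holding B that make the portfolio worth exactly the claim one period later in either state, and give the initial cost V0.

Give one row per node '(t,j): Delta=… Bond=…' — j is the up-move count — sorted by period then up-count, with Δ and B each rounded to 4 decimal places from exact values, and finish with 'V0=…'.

(0,0): Delta=-0.7938 Bond=63.4721
(1,0): Delta=-1.0000 Bond=99.3634
(1,1): Delta=-0.7854 Bond=87.3561
(2,0): Delta=-1.0000 Bond=138.1151
(2,1): Delta=-1.0000 Bond=138.1151
(2,2): Delta=-0.7766 Bond=120.1210
V0=6.3217

The replicating-portfolio and risk-neutral prices coincide; use p* = (1.39−0.75)/(1.44−0.75) = 0.9275 for the latter.
At expiry t=3: V(3,0)=161.6050, V(3,1)=133.6600, V(3,2)=80.0056, V(3,3)=0.0000
  t=2,j=0: stock 40.5000 → up 58.3200 (V=133.6600), down 30.3750 (V=161.6050). Price 97.6151; hedge Δ=-1.0000, bond B=138.1151.
  t=2,j=1: stock 77.7600 → up 111.9744 (V=80.0056), down 58.3200 (V=133.6600). Price 60.3551; hedge Δ=-1.0000, bond B=138.1151.
  t=2,j=2: stock 149.2992 → up 214.9908 (V=0.0000), down 111.9744 (V=80.0056). Price 4.1709; hedge Δ=-0.7766, bond B=120.1210.
  t=1,j=0: stock 54.0000 → up 77.7600 (V=60.3551), down 40.5000 (V=97.6151). Price 45.3634; hedge Δ=-1.0000, bond B=99.3634.
  t=1,j=1: stock 103.6800 → up 149.2992 (V=4.1709), down 77.7600 (V=60.3551). Price 5.9296; hedge Δ=-0.7854, bond B=87.3561.
  t=0,j=0: stock 72.0000 → up 103.6800 (V=5.9296), down 54.0000 (V=45.3634). Price 6.3217; hedge Δ=-0.7938, bond B=63.4721.
Root portfolio cost Δ·72+B reproduces V0=6.3217.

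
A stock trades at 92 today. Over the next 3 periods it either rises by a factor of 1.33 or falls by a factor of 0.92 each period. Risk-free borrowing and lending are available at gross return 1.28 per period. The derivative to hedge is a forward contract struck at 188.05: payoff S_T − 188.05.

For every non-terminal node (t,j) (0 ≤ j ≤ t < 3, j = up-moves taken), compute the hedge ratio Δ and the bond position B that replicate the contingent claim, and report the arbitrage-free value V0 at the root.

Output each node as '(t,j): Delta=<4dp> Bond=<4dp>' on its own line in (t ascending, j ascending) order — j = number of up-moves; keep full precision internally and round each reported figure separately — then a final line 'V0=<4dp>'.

(0,0): Delta=1.0000 Bond=-89.6692
(1,0): Delta=1.0000 Bond=-114.7766
(1,1): Delta=1.0000 Bond=-114.7766
(2,0): Delta=1.0000 Bond=-146.9141
(2,1): Delta=1.0000 Bond=-146.9141
(2,2): Delta=1.0000 Bond=-146.9141
V0=2.3308

Risk-neutral probability p* = (R−d)/(u−d) = (1.28−0.92)/(1.33−0.92) = 0.8780.
Terminal payoffs: V(3,0)=-116.4107, V(3,1)=-84.4845, V(3,2)=-38.3303, V(3,3)=28.3926
  t=2,j=0: stock 77.8688 → up 103.5655 (V=-84.4845), down 71.6393 (V=-116.4107). Price -69.0453; hedge Δ=1.0000, bond B=-146.9141.
  t=2,j=1: stock 112.5712 → up 149.7197 (V=-38.3303), down 103.5655 (V=-84.4845). Price -34.3429; hedge Δ=1.0000, bond B=-146.9141.
  t=2,j=2: stock 162.7388 → up 216.4426 (V=28.3926), down 149.7197 (V=-38.3303). Price 15.8247; hedge Δ=1.0000, bond B=-146.9141.
  t=1,j=0: stock 84.6400 → up 112.5712 (V=-34.3429), down 77.8688 (V=-69.0453). Price -30.1366; hedge Δ=1.0000, bond B=-114.7766.
  t=1,j=1: stock 122.3600 → up 162.7388 (V=15.8247), down 112.5712 (V=-34.3429). Price 7.5834; hedge Δ=1.0000, bond B=-114.7766.
  t=0,j=0: stock 92.0000 → up 122.3600 (V=7.5834), down 84.6400 (V=-30.1366). Price 2.3308; hedge Δ=1.0000, bond B=-89.6692.
Check: Δ(0,0)·S0 + B(0,0) = 2.3308 = V0.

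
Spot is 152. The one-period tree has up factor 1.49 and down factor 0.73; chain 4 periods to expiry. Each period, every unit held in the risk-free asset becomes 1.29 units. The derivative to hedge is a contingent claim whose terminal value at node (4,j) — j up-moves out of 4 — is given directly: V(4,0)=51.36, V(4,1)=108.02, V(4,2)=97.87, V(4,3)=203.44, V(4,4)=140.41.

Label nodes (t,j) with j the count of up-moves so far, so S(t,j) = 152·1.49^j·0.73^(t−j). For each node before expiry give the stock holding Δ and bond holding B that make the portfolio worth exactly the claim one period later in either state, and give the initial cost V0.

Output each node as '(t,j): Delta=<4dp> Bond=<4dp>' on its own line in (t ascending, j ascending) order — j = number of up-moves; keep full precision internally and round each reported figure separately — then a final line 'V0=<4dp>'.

(0,0): Delta=0.0787 Bond=44.0797
(1,0): Delta=0.4084 Bond=20.2834
(1,1): Delta=0.0210 Bond=69.9268
(2,0): Delta=0.0936 Bond=51.6623
(2,1): Delta=0.4634 Bond=17.0596
(2,2): Delta=-0.0564 Bond=116.3292
(3,0): Delta=1.2608 Bond=-2.3747
(3,1): Delta=-0.1107 Bond=91.2941
(3,2): Delta=0.5639 Bond=-2.7386
(3,3): Delta=-0.1649 Bond=204.6372
V0=56.0405

Risk-neutral probability p* = (R−d)/(u−d) = (1.29−0.73)/(1.49−0.73) = 0.7368.
Terminal payoffs: V(4,0)=51.3600, V(4,1)=108.0200, V(4,2)=97.8700, V(4,3)=203.4400, V(4,4)=140.4100
  t=3,j=0: stock 59.1306 → up 88.1046 (V=108.0200), down 43.1653 (V=51.3600). Price 72.1779; hedge Δ=1.2608, bond B=-2.3747.
  t=3,j=1: stock 120.6912 → up 179.8299 (V=97.8700), down 88.1046 (V=108.0200). Price 77.9388; hedge Δ=-0.1107, bond B=91.2941.
  t=3,j=2: stock 246.3423 → up 367.0500 (V=203.4400), down 179.8299 (V=97.8700). Price 136.1693; hedge Δ=0.5639, bond B=-2.7386.
  t=3,j=3: stock 502.8082 → up 749.1843 (V=140.4100), down 367.0500 (V=203.4400). Price 121.7030; hedge Δ=-0.1649, bond B=204.6372.
  t=2,j=0: stock 81.0008 → up 120.6912 (V=77.9388), down 59.1306 (V=72.1779). Price 59.2425; hedge Δ=0.0936, bond B=51.6623.
  t=2,j=1: stock 165.3304 → up 246.3423 (V=136.1693), down 120.6912 (V=77.9388). Price 93.6787; hedge Δ=0.4634, bond B=17.0596.
  t=2,j=2: stock 337.4552 → up 502.8082 (V=121.7030), down 246.3423 (V=136.1693). Price 97.2945; hedge Δ=-0.0564, bond B=116.3292.
  t=1,j=0: stock 110.9600 → up 165.3304 (V=93.6787), down 81.0008 (V=59.2425). Price 65.5942; hedge Δ=0.4084, bond B=20.2834.
  t=1,j=1: stock 226.4800 → up 337.4552 (V=97.2945), down 165.3304 (V=93.6787). Price 74.6845; hedge Δ=0.0210, bond B=69.9268.
  t=0,j=0: stock 152.0000 → up 226.4800 (V=74.6845), down 110.9600 (V=65.5942). Price 56.0405; hedge Δ=0.0787, bond B=44.0797.
Each (Δ,B) replicates both successor values, so the strategy is self-financing and V0 is arbitrage-free.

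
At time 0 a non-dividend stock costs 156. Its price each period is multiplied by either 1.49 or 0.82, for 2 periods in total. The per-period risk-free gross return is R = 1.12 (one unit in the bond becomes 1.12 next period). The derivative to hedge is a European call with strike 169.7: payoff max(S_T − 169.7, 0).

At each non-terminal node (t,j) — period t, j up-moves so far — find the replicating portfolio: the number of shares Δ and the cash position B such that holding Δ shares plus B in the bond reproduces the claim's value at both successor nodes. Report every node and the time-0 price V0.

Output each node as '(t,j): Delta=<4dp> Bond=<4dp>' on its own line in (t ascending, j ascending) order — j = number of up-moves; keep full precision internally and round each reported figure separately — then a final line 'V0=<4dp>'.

The replicating-portfolio and risk-neutral prices coincide; use p* = (1.12−0.82)/(1.49−0.82) = 0.4478 for the latter.
At expiry t=2: V(2,0)=0.0000, V(2,1)=20.9008, V(2,2)=176.6356
Node (1,0) S=127.9200: V=(p*·20.9008+(1−p*)·0.0000)/1.12=8.3559; Δ=(20.9008−0.0000)/(190.6008−104.8944)=0.2439; B=V−Δ·S=-22.8394
Node (1,1) S=232.4400: V=(p*·176.6356+(1−p*)·20.9008)/1.12=80.9221; Δ=(176.6356−20.9008)/(346.3356−190.6008)=1.0000; B=V−Δ·S=-151.5179
Node (0,0) S=156.0000: V=(p*·80.9221+(1−p*)·8.3559)/1.12=36.4716; Δ=(80.9221−8.3559)/(232.4400−127.9200)=0.6943; B=V−Δ·S=-71.8362
Check: Δ(0,0)·S0 + B(0,0) = 36.4716 = V0.

(0,0): Delta=0.6943 Bond=-71.8362
(1,0): Delta=0.2439 Bond=-22.8394
(1,1): Delta=1.0000 Bond=-151.5179
V0=36.4716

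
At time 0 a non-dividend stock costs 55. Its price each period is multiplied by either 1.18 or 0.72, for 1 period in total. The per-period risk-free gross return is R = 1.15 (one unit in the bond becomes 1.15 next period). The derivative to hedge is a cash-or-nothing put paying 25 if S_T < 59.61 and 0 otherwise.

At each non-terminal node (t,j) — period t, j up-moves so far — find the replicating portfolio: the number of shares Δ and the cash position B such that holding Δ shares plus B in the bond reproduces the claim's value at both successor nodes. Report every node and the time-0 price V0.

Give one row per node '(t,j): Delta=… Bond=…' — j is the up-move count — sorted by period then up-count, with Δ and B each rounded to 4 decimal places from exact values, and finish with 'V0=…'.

(0,0): Delta=-0.9881 Bond=55.7656
V0=1.4178

No-arbitrage ⇒ martingale measure with p* = (R−d)/(u−d) = 0.9348.
Payoff layer (t=1): V(1,0)=25.0000, V(1,1)=0.0000
  t=0,j=0: stock 55.0000 → up 64.9000 (V=0.0000), down 39.6000 (V=25.0000). Price 1.4178; hedge Δ=-0.9881, bond B=55.7656.
Root portfolio cost Δ·55+B reproduces V0=1.4178.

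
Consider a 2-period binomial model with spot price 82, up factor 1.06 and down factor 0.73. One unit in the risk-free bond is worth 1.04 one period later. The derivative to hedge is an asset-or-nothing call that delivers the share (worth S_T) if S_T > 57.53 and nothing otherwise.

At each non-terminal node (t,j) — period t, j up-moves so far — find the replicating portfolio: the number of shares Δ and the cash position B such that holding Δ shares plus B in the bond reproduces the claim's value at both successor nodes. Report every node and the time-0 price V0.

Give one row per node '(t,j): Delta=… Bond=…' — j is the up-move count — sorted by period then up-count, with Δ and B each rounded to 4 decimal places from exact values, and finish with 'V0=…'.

Risk-neutral probability p* = (R−d)/(u−d) = (1.04−0.73)/(1.06−0.73) = 0.9394.
At expiry t=2: V(2,0)=0.0000, V(2,1)=63.4516, V(2,2)=92.1352
Node (1,0) S=59.8600: V=(p*·63.4516+(1−p*)·0.0000)/1.04=57.3135; Δ=(63.4516−0.0000)/(63.4516−43.6978)=3.2121; B=V−Δ·S=-134.9641
Node (1,1) S=86.9200: V=(p*·92.1352+(1−p*)·63.4516)/1.04=86.9200; Δ=(92.1352−63.4516)/(92.1352−63.4516)=1.0000; B=V−Δ·S=0.0000
Node (0,0) S=82.0000: V=(p*·86.9200+(1−p*)·57.3135)/1.04=81.8516; Δ=(86.9200−57.3135)/(86.9200−59.8600)=1.0941; B=V−Δ·S=-7.8650
Root portfolio cost Δ·82+B reproduces V0=81.8516.

(0,0): Delta=1.0941 Bond=-7.8650
(1,0): Delta=3.2121 Bond=-134.9641
(1,1): Delta=1.0000 Bond=0.0000
V0=81.8516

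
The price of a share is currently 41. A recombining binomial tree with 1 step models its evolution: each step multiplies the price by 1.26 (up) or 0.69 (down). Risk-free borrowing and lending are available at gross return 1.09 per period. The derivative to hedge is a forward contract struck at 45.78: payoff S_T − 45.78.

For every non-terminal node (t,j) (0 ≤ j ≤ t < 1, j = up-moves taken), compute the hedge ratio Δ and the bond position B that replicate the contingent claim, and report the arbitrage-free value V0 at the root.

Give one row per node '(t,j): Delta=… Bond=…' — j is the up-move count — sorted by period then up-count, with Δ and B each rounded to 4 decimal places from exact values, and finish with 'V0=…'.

Under the risk-neutral measure, an up-move has probability p* = (R−d)/(u−d) = 0.7018 and values discount at R = 1.09.
At expiry t=1: V(1,0)=-17.4900, V(1,1)=5.8800
  t=0,j=0: stock 41.0000 → up 51.6600 (V=5.8800), down 28.2900 (V=-17.4900). Price -1.0000; hedge Δ=1.0000, bond B=-42.0000.
Self-financing check: at every node Δ·S+B equals the discounted successor values.

(0,0): Delta=1.0000 Bond=-42.0000
V0=-1.0000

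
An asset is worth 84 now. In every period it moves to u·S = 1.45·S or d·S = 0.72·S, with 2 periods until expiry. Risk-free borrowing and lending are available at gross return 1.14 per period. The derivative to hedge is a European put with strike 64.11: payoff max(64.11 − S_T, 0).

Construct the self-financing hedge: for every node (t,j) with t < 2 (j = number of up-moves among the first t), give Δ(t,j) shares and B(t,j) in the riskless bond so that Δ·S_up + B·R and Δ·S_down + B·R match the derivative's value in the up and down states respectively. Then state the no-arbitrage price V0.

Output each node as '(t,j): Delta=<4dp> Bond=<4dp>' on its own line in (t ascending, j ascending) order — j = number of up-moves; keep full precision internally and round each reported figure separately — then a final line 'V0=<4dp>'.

Under the risk-neutral measure, an up-move has probability p* = (R−d)/(u−d) = 0.5753 and values discount at R = 1.14.
At expiry t=2: V(2,0)=20.5644, V(2,1)=0.0000, V(2,2)=0.0000
(1,0): S=60.4800. Δ = (V_up−V_dn)/(S_up−S_dn) = (0.0000−20.5644)/(87.6960−43.5456) = -0.4658. V = [p*·0.0000 + (1−p*)·20.5644]/1.14 = 7.6604. B = V − Δ·S = 35.8308.
(1,1): S=121.8000. Δ = (V_up−V_dn)/(S_up−S_dn) = (0.0000−0.0000)/(176.6100−87.6960) = 0.0000. V = [p*·0.0000 + (1−p*)·0.0000]/1.14 = 0.0000. B = V − Δ·S = 0.0000.
(0,0): S=84.0000. Δ = (V_up−V_dn)/(S_up−S_dn) = (0.0000−7.6604)/(121.8000−60.4800) = -0.1249. V = [p*·0.0000 + (1−p*)·7.6604]/1.14 = 2.8535. B = V − Δ·S = 13.3472.
Self-financing check: at every node Δ·S+B equals the discounted successor values.

(0,0): Delta=-0.1249 Bond=13.3472
(1,0): Delta=-0.4658 Bond=35.8308
(1,1): Delta=0.0000 Bond=0.0000
V0=2.8535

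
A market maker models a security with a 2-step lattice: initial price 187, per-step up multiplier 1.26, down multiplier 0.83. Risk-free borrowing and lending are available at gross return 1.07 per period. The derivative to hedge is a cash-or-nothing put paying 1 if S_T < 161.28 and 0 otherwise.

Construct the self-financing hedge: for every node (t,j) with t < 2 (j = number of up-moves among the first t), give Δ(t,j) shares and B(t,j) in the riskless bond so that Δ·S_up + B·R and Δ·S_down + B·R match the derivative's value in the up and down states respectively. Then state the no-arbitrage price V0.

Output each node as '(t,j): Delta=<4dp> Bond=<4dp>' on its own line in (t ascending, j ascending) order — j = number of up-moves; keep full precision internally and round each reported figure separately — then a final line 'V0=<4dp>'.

Under the risk-neutral measure, an up-move has probability p* = (R−d)/(u−d) = 0.5581 and values discount at R = 1.07.
Payoff layer (t=2): V(2,0)=1.0000, V(2,1)=0.0000, V(2,2)=0.0000
(1,0): S=155.2100. Δ = (V_up−V_dn)/(S_up−S_dn) = (0.0000−1.0000)/(195.5646−128.8243) = -0.0150. V = [p*·0.0000 + (1−p*)·1.0000]/1.07 = 0.4130. B = V − Δ·S = 2.7385.
(1,1): S=235.6200. Δ = (V_up−V_dn)/(S_up−S_dn) = (0.0000−0.0000)/(296.8812−195.5646) = 0.0000. V = [p*·0.0000 + (1−p*)·0.0000]/1.07 = 0.0000. B = V − Δ·S = 0.0000.
(0,0): S=187.0000. Δ = (V_up−V_dn)/(S_up−S_dn) = (0.0000−0.4130)/(235.6200−155.2100) = -0.0051. V = [p*·0.0000 + (1−p*)·0.4130]/1.07 = 0.1705. B = V − Δ·S = 1.1309.
Each (Δ,B) replicates both successor values, so the strategy is self-financing and V0 is arbitrage-free.

(0,0): Delta=-0.0051 Bond=1.1309
(1,0): Delta=-0.0150 Bond=2.7385
(1,1): Delta=0.0000 Bond=0.0000
V0=0.1705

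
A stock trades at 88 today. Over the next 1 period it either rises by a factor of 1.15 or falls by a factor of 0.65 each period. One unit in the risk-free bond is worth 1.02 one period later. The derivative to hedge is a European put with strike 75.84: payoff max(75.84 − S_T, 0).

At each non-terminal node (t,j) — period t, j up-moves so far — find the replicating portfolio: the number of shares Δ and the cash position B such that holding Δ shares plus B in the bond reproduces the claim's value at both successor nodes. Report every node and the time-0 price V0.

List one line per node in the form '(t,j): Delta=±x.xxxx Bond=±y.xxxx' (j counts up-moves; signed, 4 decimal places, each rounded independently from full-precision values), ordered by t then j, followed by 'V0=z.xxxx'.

Risk-neutral probability p* = (R−d)/(u−d) = (1.02−0.65)/(1.15−0.65) = 0.7400.
At expiry t=1: V(1,0)=18.6400, V(1,1)=0.0000
  t=0,j=0: stock 88.0000 → up 101.2000 (V=0.0000), down 57.2000 (V=18.6400). Price 4.7514; hedge Δ=-0.4236, bond B=42.0314.
Check: Δ(0,0)·S0 + B(0,0) = 4.7514 = V0.

(0,0): Delta=-0.4236 Bond=42.0314
V0=4.7514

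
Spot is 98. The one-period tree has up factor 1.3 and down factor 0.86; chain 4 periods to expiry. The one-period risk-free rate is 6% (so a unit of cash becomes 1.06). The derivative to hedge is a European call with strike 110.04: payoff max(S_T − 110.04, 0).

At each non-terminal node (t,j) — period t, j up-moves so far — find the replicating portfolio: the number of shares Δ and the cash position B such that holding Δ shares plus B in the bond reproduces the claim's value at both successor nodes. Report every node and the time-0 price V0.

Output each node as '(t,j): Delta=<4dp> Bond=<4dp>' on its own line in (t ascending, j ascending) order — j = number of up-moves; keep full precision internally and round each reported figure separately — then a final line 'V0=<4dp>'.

Under the risk-neutral measure, an up-move has probability p* = (R−d)/(u−d) = 0.4545 and values discount at R = 1.06.
Terminal payoffs: V(4,0)=0.0000, V(4,1)=0.0000, V(4,2)=12.4526, V(4,3)=75.1232, V(4,4)=169.8578
Node (3,0) S=62.3335: V=(p*·0.0000+(1−p*)·0.0000)/1.06=0.0000; Δ=(0.0000−0.0000)/(81.0335−53.6068)=0.0000; B=V−Δ·S=0.0000
Node (3,1) S=94.2250: V=(p*·12.4526+(1−p*)·0.0000)/1.06=5.3399; Δ=(12.4526−0.0000)/(122.4926−81.0335)=0.3004; B=V−Δ·S=-22.9614
Node (3,2) S=142.4332: V=(p*·75.1232+(1−p*)·12.4526)/1.06=38.6219; Δ=(75.1232−12.4526)/(185.1632−122.4926)=1.0000; B=V−Δ·S=-103.8113
Node (3,3) S=215.3060: V=(p*·169.8578+(1−p*)·75.1232)/1.06=111.4947; Δ=(169.8578−75.1232)/(279.8978−185.1632)=1.0000; B=V−Δ·S=-103.8113
Node (2,0) S=72.4808: V=(p*·5.3399+(1−p*)·0.0000)/1.06=2.2898; Δ=(5.3399−0.0000)/(94.2250−62.3335)=0.1674; B=V−Δ·S=-9.8462
Node (2,1) S=109.5640: V=(p*·38.6219+(1−p*)·5.3399)/1.06=19.3095; Δ=(38.6219−5.3399)/(142.4332−94.2250)=0.6904; B=V−Δ·S=-56.3315
Node (2,2) S=165.6200: V=(p*·111.4947+(1−p*)·38.6219)/1.06=67.6848; Δ=(111.4947−38.6219)/(215.3060−142.4332)=1.0000; B=V−Δ·S=-97.9352
Node (1,0) S=84.2800: V=(p*·19.3095+(1−p*)·2.2898)/1.06=9.4585; Δ=(19.3095−2.2898)/(109.5640−72.4808)=0.4590; B=V−Δ·S=-29.2225
Node (1,1) S=127.4000: V=(p*·67.6848+(1−p*)·19.3095)/1.06=38.9606; Δ=(67.6848−19.3095)/(165.6200−109.5640)=0.8630; B=V−Δ·S=-70.9833
Node (0,0) S=98.0000: V=(p*·38.9606+(1−p*)·9.4585)/1.06=21.5741; Δ=(38.9606−9.4585)/(127.4000−84.2800)=0.6842; B=V−Δ·S=-45.4761
Self-financing check: at every node Δ·S+B equals the discounted successor values.

(0,0): Delta=0.6842 Bond=-45.4761
(1,0): Delta=0.4590 Bond=-29.2225
(1,1): Delta=0.8630 Bond=-70.9833
(2,0): Delta=0.1674 Bond=-9.8462
(2,1): Delta=0.6904 Bond=-56.3315
(2,2): Delta=1.0000 Bond=-97.9352
(3,0): Delta=0.0000 Bond=0.0000
(3,1): Delta=0.3004 Bond=-22.9614
(3,2): Delta=1.0000 Bond=-103.8113
(3,3): Delta=1.0000 Bond=-103.8113
V0=21.5741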